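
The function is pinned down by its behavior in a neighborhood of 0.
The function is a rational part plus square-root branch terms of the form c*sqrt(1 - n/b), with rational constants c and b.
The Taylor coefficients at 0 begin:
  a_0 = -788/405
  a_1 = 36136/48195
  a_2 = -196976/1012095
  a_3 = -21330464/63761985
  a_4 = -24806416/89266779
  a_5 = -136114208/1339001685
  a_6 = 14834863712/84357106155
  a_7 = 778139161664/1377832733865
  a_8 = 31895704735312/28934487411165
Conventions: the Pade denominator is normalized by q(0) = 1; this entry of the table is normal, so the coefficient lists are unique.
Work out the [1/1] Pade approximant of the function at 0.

Taylor coefficients needed (read off): a_0 = -788/405, a_1 = 36136/48195, a_2 = -196976/1012095.
Write the denominator as Q(n) = 1 + q1*n. Requiring Q*f - P = O(n^3) with deg P <= 1 kills the coefficients of n^2..n^2 in Q*f:
  n^2: a_2 + q1*a_1 = 0, i.e. -196976/1012095 + (36136/48195)*q1 = 0.
Solving this linear system: q1 = 24622/94857.
The numerator is Q*f truncated at degree 1: P0 = a_0 = -788/405; P1 = a_1 + q1*a_0 = 159842624/653090445.

The Pade approximant has numerator coefficients [-788/405, 159842624/653090445]; denominator coefficients [1, 24622/94857].


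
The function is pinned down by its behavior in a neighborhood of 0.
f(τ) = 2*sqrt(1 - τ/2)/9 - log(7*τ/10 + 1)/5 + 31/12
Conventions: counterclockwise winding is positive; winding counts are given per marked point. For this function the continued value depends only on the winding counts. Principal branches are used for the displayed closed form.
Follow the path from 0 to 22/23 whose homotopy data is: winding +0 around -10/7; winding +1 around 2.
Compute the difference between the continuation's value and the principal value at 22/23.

Continued minus principal equals -(8/207)*sqrt(69).

The rational part is single-valued and drops out of the difference; each branch term changes only by its own monodromy.
(2/9)*sqrt(1 - τ/(2)): winding +1 is odd, the square root flips sign, contributing -2*(2/9)*sqrt(1 - (22/23)/(2)) = -2*(2/9)*sqrt(12/23) = -(8/207)*sqrt(69).
(-1/5)*log(1 - τ/(-10/7)): winding 0 around -10/7, so this term returns to its principal value, contribution 0.
Summing the contributions at τ = 22/23 gives -(8/207)*sqrt(69).


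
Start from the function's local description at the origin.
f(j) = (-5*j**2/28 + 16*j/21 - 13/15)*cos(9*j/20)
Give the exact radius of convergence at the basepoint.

The factor cos(9*j/20) is entire and contributes no finite singular point.
The polynomial part has no poles.
No finite singular points: the Taylor series at 0 converges everywhere.

The radius of convergence is infinite.


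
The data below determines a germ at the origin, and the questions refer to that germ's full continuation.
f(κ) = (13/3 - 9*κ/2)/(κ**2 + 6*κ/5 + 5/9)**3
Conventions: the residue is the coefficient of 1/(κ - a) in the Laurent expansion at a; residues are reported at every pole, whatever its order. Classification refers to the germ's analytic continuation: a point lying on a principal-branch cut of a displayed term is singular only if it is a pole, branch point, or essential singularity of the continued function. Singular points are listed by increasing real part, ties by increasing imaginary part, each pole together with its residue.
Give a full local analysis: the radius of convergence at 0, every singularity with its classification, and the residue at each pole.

Denominator factor (κ**2 + 6*κ/5 + 5/9)^3: discriminant -176/225, complex-conjugate roots (-3/5) + ((2/15)*sqrt(11))*i and (-3/5) - ((2/15)*sqrt(11))*i; poles of order 3, moduli (1/3)*sqrt(5) and (1/3)*sqrt(5).
The radius of convergence is the smallest modulus among the singular points: (1/3)*sqrt(5).
The factor κ**2 + 6*κ/5 + 5/9 splits as (κ - a)(κ - a') with a = (-3/5) - ((2/15)*sqrt(11))*i, a' = (-3/5) + ((2/15)*sqrt(11))*i. At the order-3 pole a set g(κ) = (κ - a)^3*f(κ) = [13/3 - 9*κ/2] / (κ - a')^3.
Order-3 pole: residue = g''(a)/2; g''((-3/5) - ((2/15)*sqrt(11))*i) = ((32045625/681472)*sqrt(11))*i, so the residue is ((32045625/1362944)*sqrt(11))*i.
The factor κ**2 + 6*κ/5 + 5/9 splits as (κ - a)(κ - a') with a = (-3/5) + ((2/15)*sqrt(11))*i, a' = (-3/5) - ((2/15)*sqrt(11))*i. At the order-3 pole a set g(κ) = (κ - a)^3*f(κ) = [13/3 - 9*κ/2] / (κ - a')^3.
Order-3 pole: residue = g''(a)/2; g''((-3/5) + ((2/15)*sqrt(11))*i) = -((32045625/681472)*sqrt(11))*i, so the residue is -((32045625/1362944)*sqrt(11))*i.
List the singular points by increasing real part (a conjugate pair: the negative imaginary part first).

Radius of convergence at 0: (1/3)*sqrt(5).
At (-3/5) - ((2/15)*sqrt(11))*i: a pole of order 3; residue ((32045625/1362944)*sqrt(11))*i.
At (-3/5) + ((2/15)*sqrt(11))*i: a pole of order 3; residue -((32045625/1362944)*sqrt(11))*i.


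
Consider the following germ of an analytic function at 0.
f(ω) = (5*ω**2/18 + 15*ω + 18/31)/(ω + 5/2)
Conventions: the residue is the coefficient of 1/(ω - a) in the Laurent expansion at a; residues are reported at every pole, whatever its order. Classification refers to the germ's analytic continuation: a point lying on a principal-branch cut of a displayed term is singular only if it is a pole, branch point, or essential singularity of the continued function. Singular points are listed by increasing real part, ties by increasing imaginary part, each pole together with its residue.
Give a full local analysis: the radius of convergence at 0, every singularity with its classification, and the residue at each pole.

Denominator factor (ω + 5/2): pole of order 1 at -5/2, modulus 5/2.
The radius of convergence is the smallest modulus among the singular points: 5/2.
At the order-1 pole -5/2 set g(ω) = (ω - (-5/2))*f(ω) = 5*ω**2/18 + 15*ω + 18/31.
Simple pole: residue = g(a) at a = -5/2, which is -78529/2232.

Radius of convergence at 0: 5/2.
At -5/2: a pole of order 1; residue -78529/2232.


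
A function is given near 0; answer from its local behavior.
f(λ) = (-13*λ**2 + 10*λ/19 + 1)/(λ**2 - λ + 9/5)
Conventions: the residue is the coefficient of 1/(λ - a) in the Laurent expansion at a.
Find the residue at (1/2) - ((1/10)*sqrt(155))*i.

The residue is (-237/38) + ((3451/5890)*sqrt(155))*i.

The factor λ**2 - λ + 9/5 splits as (λ - a)(λ - a') with a = (1/2) - ((1/10)*sqrt(155))*i, a' = (1/2) + ((1/10)*sqrt(155))*i. At the order-1 pole a set g(λ) = (λ - a)*f(λ) = [-13*λ**2 + 10*λ/19 + 1] / (λ - a').
Simple pole: residue = g(a) at a = (1/2) - ((1/10)*sqrt(155))*i, which is (-237/38) + ((3451/5890)*sqrt(155))*i.


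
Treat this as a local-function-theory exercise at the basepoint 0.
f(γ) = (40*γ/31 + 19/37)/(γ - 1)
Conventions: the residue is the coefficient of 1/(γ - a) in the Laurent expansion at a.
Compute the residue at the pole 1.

The residue is 2069/1147.

At the order-1 pole 1 set g(γ) = (γ - (1))*f(γ) = 40*γ/31 + 19/37.
Simple pole: residue = g(a) at a = 1, which is 2069/1147.


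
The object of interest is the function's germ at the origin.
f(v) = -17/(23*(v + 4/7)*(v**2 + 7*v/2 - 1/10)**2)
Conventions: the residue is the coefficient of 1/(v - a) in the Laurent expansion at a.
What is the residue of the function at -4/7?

The residue is -4081700/17368703.

At the order-1 pole -4/7 set g(v) = (v - (-4/7))*f(v) = -17/(23*(v**2 + 7*v/2 - 1/10)**2).
Simple pole: residue = g(a) at a = -4/7, which is -4081700/17368703.


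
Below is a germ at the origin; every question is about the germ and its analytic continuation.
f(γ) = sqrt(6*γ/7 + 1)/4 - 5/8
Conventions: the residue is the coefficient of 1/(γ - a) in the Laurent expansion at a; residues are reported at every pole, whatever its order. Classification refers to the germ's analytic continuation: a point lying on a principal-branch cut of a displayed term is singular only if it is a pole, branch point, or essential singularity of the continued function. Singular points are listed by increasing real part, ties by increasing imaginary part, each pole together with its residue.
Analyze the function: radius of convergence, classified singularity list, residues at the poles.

Branch term (1/4)*sqrt(1 - γ/(-7/6)): its argument vanishes at γ = -7/6, a square-root branch point, modulus 7/6.
The radius of convergence is the smallest modulus among the singular points: 7/6.

Radius of convergence at 0: 7/6.
At -7/6: an algebraic (square-root) branch point.


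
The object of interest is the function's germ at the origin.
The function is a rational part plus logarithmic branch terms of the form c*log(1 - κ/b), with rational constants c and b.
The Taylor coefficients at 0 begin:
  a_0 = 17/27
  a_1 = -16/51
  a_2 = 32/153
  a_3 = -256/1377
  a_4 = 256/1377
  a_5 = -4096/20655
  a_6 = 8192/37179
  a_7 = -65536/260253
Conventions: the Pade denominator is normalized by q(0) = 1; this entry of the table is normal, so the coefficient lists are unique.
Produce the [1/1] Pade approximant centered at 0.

The Pade approximant has numerator coefficients [17/27, 146/1377]; denominator coefficients [1, 2/3].

Taylor coefficients needed (read off): a_0 = 17/27, a_1 = -16/51, a_2 = 32/153.
Write the denominator as Q(κ) = 1 + q1*κ. Requiring Q*f - P = O(κ^3) with deg P <= 1 kills the coefficients of κ^2..κ^2 in Q*f:
  κ^2: a_2 + q1*a_1 = 0, i.e. 32/153 + (-16/51)*q1 = 0.
Solving this linear system: q1 = 2/3.
The numerator is Q*f truncated at degree 1: P0 = a_0 = 17/27; P1 = a_1 + q1*a_0 = 146/1377.


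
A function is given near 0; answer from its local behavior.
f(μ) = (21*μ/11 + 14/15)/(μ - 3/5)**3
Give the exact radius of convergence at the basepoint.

The radius of convergence is 3/5.

Denominator factor (μ - 3/5)^3: pole of order 3 at 3/5, modulus 3/5.
The radius of convergence is the smallest modulus among the singular points: 3/5.


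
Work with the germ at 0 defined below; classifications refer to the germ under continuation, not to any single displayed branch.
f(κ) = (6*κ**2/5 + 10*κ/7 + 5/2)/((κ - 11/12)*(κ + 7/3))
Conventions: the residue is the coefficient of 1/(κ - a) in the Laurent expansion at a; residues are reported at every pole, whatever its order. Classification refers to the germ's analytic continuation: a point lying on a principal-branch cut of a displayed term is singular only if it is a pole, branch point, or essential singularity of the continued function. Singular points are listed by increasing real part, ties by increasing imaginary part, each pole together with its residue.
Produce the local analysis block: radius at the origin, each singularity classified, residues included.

Denominator factor (κ - 11/12): pole of order 1 at 11/12, modulus 11/12.
Denominator factor (κ + 7/3): pole of order 1 at -7/3, modulus 7/3.
The radius of convergence is the smallest modulus among the singular points: 11/12.
At the order-1 pole -7/3 set g(κ) = (κ - (-7/3))*f(κ) = (6*κ**2/5 + 10*κ/7 + 5/2)/(κ - 11/12).
Simple pole: residue = g(a) at a = -7/3, which is -114/65.
At the order-1 pole 11/12 set g(κ) = (κ - (11/12))*f(κ) = (6*κ**2/5 + 10*κ/7 + 5/2)/(κ + 7/3).
Simple pole: residue = g(a) at a = 11/12, which is 1349/910.
List the singular points by increasing real part (a conjugate pair: the negative imaginary part first).

Radius of convergence at 0: 11/12.
At -7/3: a pole of order 1; residue -114/65.
At 11/12: a pole of order 1; residue 1349/910.


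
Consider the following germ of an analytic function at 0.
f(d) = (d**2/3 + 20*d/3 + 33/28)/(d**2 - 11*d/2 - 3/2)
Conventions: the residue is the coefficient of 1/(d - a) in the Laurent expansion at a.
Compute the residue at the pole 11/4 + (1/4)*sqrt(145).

The residue is 17/4 + (1403/4060)*sqrt(145).

The factor d**2 - 11*d/2 - 3/2 splits as (d - a)(d - a') with a = 11/4 + (1/4)*sqrt(145), a' = 11/4 - (1/4)*sqrt(145). At the order-1 pole a set g(d) = (d - a)*f(d) = [d**2/3 + 20*d/3 + 33/28] / (d - a').
Simple pole: residue = g(a) at a = 11/4 + (1/4)*sqrt(145), which is 17/4 + (1403/4060)*sqrt(145).


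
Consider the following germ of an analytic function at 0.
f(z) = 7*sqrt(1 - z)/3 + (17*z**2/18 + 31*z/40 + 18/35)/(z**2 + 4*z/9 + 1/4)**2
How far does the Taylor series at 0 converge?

Denominator factor (z**2 + 4*z/9 + 1/4)^2: discriminant -65/81, complex-conjugate roots (-2/9) + ((1/18)*sqrt(65))*i and (-2/9) - ((1/18)*sqrt(65))*i; poles of order 2, moduli 1/2 and 1/2.
Branch term (7/3)*sqrt(1 - z/(1)): its argument vanishes at z = 1, a square-root branch point, modulus 1.
The radius of convergence is the smallest modulus among the singular points: 1/2.

The radius of convergence is 1/2.


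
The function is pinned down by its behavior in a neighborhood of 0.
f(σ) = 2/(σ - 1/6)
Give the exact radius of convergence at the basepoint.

Denominator factor (σ - 1/6): pole of order 1 at 1/6, modulus 1/6.
The radius of convergence is the smallest modulus among the singular points: 1/6.

The radius of convergence is 1/6.


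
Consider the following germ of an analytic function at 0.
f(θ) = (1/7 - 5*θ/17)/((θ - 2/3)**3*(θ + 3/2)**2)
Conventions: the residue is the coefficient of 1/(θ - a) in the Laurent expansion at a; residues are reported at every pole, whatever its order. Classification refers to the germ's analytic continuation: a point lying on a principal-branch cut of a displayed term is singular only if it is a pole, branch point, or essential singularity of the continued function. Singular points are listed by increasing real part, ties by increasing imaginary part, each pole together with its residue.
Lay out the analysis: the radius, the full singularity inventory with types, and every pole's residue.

Denominator factor (θ + 3/2)^2: pole of order 2 at -3/2, modulus 3/2.
Denominator factor (θ - 2/3)^3: pole of order 3 at 2/3, modulus 2/3.
The radius of convergence is the smallest modulus among the singular points: 2/3.
At the order-2 pole -3/2 set g(θ) = (θ - (-3/2))^2*f(θ) = (1/7 - 5*θ/17)/(θ - 2/3)**3.
Order-2 pole: residue = g'(a); g'(-3/2) = -171936/3398759, so the residue is -171936/3398759.
At the order-3 pole 2/3 set g(θ) = (θ - (2/3))^3*f(θ) = (1/7 - 5*θ/17)/(θ + 3/2)**2.
Order-3 pole: residue = g''(a)/2; g''(2/3) = 343872/3398759, so the residue is 171936/3398759.
List the singular points by increasing real part (a conjugate pair: the negative imaginary part first).

Radius of convergence at 0: 2/3.
At -3/2: a pole of order 2; residue -171936/3398759.
At 2/3: a pole of order 3; residue 171936/3398759.


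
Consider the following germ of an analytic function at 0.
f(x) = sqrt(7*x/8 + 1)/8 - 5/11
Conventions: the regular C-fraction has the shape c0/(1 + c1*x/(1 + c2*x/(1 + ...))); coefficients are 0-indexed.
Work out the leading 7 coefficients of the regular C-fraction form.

The regular C-fraction coefficients are [-29/88, 77/464, 49/928, 29/32, -15/32, -49/480, 259/480].

Taylor coefficients (expand at 0): a_0 = -29/88, a_1 = 7/128, a_2 = -49/4096, a_3 = 343/65536, a_4 = -12005/4194304, a_5 = 117649/67108864, a_6 = -2470629/2147483648.
c0 = a_0 = -29/88. Peel one level at a time: if S = 1 + c*x/S' with S'(0) = 1, then c is the x-coefficient of S and S' = c*x/(S - 1).
S_1 = c0/f = 1 + (77/464)*x + (-3773/430592)*x^2 + ...; c1 = 77/464.
S_2 = c1*x/(S_1 - 1) = 1 + (49/928)*x + (-49/1024)*x^2 + ...; c2 = 49/928.
S_3 = c2*x/(S_2 - 1) = 1 + (29/32)*x + (435/1024)*x^2 + ...; c3 = 29/32.
S_4 = c3*x/(S_3 - 1) = 1 + (-15/32)*x + (-49/1024)*x^2 + ...; c4 = -15/32.
S_5 = c4*x/(S_4 - 1) = 1 + (-49/480)*x + (12691/230400)*x^2 + ...; c5 = -49/480.
S_6 = c5*x/(S_5 - 1) = 1 + (259/480)*x + ...; c6 = 259/480.


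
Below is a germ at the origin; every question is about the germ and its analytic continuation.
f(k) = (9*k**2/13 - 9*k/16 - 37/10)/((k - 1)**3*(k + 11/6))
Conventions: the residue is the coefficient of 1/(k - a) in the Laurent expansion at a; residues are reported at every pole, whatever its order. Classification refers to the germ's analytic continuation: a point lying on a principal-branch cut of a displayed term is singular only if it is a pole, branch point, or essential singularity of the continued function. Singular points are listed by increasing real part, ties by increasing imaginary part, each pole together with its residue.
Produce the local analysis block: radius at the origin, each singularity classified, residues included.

Radius of convergence at 0: 1.
At -11/6: a pole of order 1; residue 19197/1277380.
At 1: a pole of order 3; residue -19197/1277380.

Denominator factor (k + 11/6): pole of order 1 at -11/6, modulus 11/6.
Denominator factor (k - 1)^3: pole of order 3 at 1, modulus 1.
The radius of convergence is the smallest modulus among the singular points: 1.
At the order-1 pole -11/6 set g(k) = (k - (-11/6))*f(k) = (9*k**2/13 - 9*k/16 - 37/10)/(k - 1)**3.
Simple pole: residue = g(a) at a = -11/6, which is 19197/1277380.
At the order-3 pole 1 set g(k) = (k - (1))^3*f(k) = (9*k**2/13 - 9*k/16 - 37/10)/(k + 11/6).
Order-3 pole: residue = g''(a)/2; g''(1) = -19197/638690, so the residue is -19197/1277380.
List the singular points by increasing real part (a conjugate pair: the negative imaginary part first).


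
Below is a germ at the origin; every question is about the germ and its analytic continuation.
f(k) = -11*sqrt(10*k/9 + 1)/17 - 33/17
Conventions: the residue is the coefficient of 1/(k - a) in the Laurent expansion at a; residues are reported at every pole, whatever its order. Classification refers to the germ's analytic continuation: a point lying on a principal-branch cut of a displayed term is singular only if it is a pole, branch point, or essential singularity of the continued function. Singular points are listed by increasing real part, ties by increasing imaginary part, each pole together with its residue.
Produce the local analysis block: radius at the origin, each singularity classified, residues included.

Branch term (-11/17)*sqrt(1 - k/(-9/10)): its argument vanishes at k = -9/10, a square-root branch point, modulus 9/10.
The radius of convergence is the smallest modulus among the singular points: 9/10.

Radius of convergence at 0: 9/10.
At -9/10: an algebraic (square-root) branch point.


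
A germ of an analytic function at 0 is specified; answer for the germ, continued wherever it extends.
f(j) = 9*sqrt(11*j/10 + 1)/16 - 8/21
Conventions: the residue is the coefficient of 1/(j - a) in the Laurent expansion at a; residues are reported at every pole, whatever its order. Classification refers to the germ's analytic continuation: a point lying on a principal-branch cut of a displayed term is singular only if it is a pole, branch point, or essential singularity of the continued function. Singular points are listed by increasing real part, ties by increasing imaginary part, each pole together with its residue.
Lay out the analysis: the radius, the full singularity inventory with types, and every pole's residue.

Branch term (9/16)*sqrt(1 - j/(-10/11)): its argument vanishes at j = -10/11, a square-root branch point, modulus 10/11.
The radius of convergence is the smallest modulus among the singular points: 10/11.

Radius of convergence at 0: 10/11.
At -10/11: an algebraic (square-root) branch point.


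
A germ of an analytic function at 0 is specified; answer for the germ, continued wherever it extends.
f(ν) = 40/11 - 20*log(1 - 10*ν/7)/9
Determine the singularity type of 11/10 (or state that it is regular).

There is no denominator, hence no pole anywhere.
Branch term log(1 - ν/(7/10)): argument at 11/10 is -4/7, nonzero, so 11/10 is not its branch point (a point on a principal cut is still regular for the continued germ).
So the germ continues analytically to 11/10.

The point is a regular point.


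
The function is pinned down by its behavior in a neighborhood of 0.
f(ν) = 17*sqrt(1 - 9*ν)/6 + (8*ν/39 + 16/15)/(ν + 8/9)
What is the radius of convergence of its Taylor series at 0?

The radius of convergence is 1/9.

Denominator factor (ν + 8/9): pole of order 1 at -8/9, modulus 8/9.
Branch term (17/6)*sqrt(1 - ν/(1/9)): its argument vanishes at ν = 1/9, a square-root branch point, modulus 1/9.
The radius of convergence is the smallest modulus among the singular points: 1/9.


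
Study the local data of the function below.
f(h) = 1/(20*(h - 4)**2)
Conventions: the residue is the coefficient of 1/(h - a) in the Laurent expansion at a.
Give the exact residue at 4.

At the order-2 pole 4 set g(h) = (h - (4))^2*f(h) = 1/20.
Order-2 pole: residue = g'(a); g'(4) = 0, so the residue is 0.

The residue is 0.


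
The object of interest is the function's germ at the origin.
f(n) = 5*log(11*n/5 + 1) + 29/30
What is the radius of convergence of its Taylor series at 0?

Branch term (5)*log(1 - n/(-5/11)): its argument vanishes at n = -5/11, a logarithmic branch point, modulus 5/11.
The radius of convergence is the smallest modulus among the singular points: 5/11.

The radius of convergence is 5/11.


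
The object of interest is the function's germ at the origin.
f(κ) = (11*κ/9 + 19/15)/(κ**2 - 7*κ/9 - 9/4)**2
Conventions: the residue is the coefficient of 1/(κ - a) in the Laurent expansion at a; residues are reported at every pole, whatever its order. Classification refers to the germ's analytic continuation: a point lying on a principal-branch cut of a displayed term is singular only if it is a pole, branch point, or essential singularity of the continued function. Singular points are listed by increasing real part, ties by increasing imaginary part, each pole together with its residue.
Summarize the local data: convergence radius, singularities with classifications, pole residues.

Radius of convergence at 0: -7/18 + (1/18)*sqrt(778).
At 7/18 - (1/18)*sqrt(778): a pole of order 2; residue (12699/3026420)*sqrt(778).
At 7/18 + (1/18)*sqrt(778): a pole of order 2; residue -(12699/3026420)*sqrt(778).

Denominator factor (κ**2 - 7*κ/9 - 9/4)^2: discriminant 778/81, real irrational roots 7/18 + (1/18)*sqrt(778) and 7/18 - (1/18)*sqrt(778); poles of order 2, moduli 7/18 + (1/18)*sqrt(778) and -7/18 + (1/18)*sqrt(778).
The radius of convergence is the smallest modulus among the singular points: -7/18 + (1/18)*sqrt(778).
The factor κ**2 - 7*κ/9 - 9/4 splits as (κ - a)(κ - a') with a = 7/18 - (1/18)*sqrt(778), a' = 7/18 + (1/18)*sqrt(778). At the order-2 pole a set g(κ) = (κ - a)^2*f(κ) = [11*κ/9 + 19/15] / (κ - a')^2.
Order-2 pole: residue = g'(a); g'(7/18 - (1/18)*sqrt(778)) = (12699/3026420)*sqrt(778), so the residue is (12699/3026420)*sqrt(778).
The factor κ**2 - 7*κ/9 - 9/4 splits as (κ - a)(κ - a') with a = 7/18 + (1/18)*sqrt(778), a' = 7/18 - (1/18)*sqrt(778). At the order-2 pole a set g(κ) = (κ - a)^2*f(κ) = [11*κ/9 + 19/15] / (κ - a')^2.
Order-2 pole: residue = g'(a); g'(7/18 + (1/18)*sqrt(778)) = -(12699/3026420)*sqrt(778), so the residue is -(12699/3026420)*sqrt(778).
List the singular points by increasing real part (a conjugate pair: the negative imaginary part first).


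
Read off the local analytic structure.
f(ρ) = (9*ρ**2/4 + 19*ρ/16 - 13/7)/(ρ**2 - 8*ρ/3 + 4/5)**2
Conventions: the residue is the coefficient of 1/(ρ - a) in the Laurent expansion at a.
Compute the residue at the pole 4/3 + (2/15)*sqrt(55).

The factor ρ**2 - 8*ρ/3 + 4/5 splits as (ρ - a)(ρ - a') with a = 4/3 + (2/15)*sqrt(55), a' = 4/3 - (2/15)*sqrt(55). At the order-2 pole a set g(ρ) = (ρ - a)^2*f(ρ) = [9*ρ**2/4 + 19*ρ/16 - 13/7] / (ρ - a')^2.
Order-2 pole: residue = g'(a); g'(4/3 + (2/15)*sqrt(55)) = -(5769/108416)*sqrt(55), so the residue is -(5769/108416)*sqrt(55).

The residue is -(5769/108416)*sqrt(55).


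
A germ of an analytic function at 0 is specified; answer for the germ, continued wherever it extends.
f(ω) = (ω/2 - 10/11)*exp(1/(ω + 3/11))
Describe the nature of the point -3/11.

The exponent 1/(ω - (-3/11)) has a pole at -3/11, so exp(1/(ω - (-3/11))) takes every nonzero value near it: an essential singularity (not a pole of any order).

The point is an essential singularity.


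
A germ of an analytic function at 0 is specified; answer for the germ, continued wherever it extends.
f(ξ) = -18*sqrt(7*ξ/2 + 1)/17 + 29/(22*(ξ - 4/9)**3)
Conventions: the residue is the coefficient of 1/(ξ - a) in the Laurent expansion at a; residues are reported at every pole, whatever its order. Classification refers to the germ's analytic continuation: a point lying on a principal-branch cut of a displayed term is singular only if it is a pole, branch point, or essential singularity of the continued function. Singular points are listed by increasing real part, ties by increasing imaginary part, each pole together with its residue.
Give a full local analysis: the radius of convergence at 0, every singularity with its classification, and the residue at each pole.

Radius of convergence at 0: 2/7.
At -2/7: an algebraic (square-root) branch point.
At 4/9: a pole of order 3; residue 0.

Denominator factor (ξ - 4/9)^3: pole of order 3 at 4/9, modulus 4/9.
Branch term (-18/17)*sqrt(1 - ξ/(-2/7)): its argument vanishes at ξ = -2/7, a square-root branch point, modulus 2/7.
The radius of convergence is the smallest modulus among the singular points: 2/7.
The branch term is analytic at 4/9 and contributes nothing to the residue; only the rational part matters.
At the order-3 pole 4/9 set g(ξ) = (ξ - (4/9))^3*(rational part) = 29/22.
Order-3 pole: residue = g''(a)/2; g''(4/9) = 0, so the residue is 0.
List the singular points by increasing real part (a conjugate pair: the negative imaginary part first).


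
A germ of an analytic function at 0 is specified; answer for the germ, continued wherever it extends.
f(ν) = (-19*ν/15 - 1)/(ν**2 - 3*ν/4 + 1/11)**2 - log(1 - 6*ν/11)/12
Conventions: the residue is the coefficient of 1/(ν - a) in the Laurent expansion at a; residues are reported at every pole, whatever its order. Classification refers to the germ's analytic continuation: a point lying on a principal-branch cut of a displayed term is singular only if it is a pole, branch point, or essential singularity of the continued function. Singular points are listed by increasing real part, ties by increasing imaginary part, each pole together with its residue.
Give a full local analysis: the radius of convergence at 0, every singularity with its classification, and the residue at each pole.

Denominator factor (ν**2 - 3*ν/4 + 1/11)^2: discriminant 35/176, real irrational roots 3/8 + (1/88)*sqrt(385) and 3/8 - (1/88)*sqrt(385); poles of order 2, moduli 3/8 + (1/88)*sqrt(385) and 3/8 - (1/88)*sqrt(385).
Branch term (-1/12)*log(1 - ν/(11/6)): its argument vanishes at ν = 11/6, a logarithmic branch point, modulus 11/6.
The radius of convergence is the smallest modulus among the singular points: 3/8 - (1/88)*sqrt(385).
The branch term is analytic at 3/8 - (1/88)*sqrt(385) and contributes nothing to the residue; only the rational part matters.
The factor ν**2 - 3*ν/4 + 1/11 splits as (ν - a)(ν - a') with a = 3/8 - (1/88)*sqrt(385), a' = 3/8 + (1/88)*sqrt(385). At the order-2 pole a set g(ν) = (ν - a)^2*(rational part) = [-19*ν/15 - 1] / (ν - a')^2.
Order-2 pole: residue = g'(a); g'(3/8 - (1/88)*sqrt(385)) = -(10384/6125)*sqrt(385), so the residue is -(10384/6125)*sqrt(385).
The branch term is analytic at 3/8 + (1/88)*sqrt(385) and contributes nothing to the residue; only the rational part matters.
The factor ν**2 - 3*ν/4 + 1/11 splits as (ν - a)(ν - a') with a = 3/8 + (1/88)*sqrt(385), a' = 3/8 - (1/88)*sqrt(385). At the order-2 pole a set g(ν) = (ν - a)^2*(rational part) = [-19*ν/15 - 1] / (ν - a')^2.
Order-2 pole: residue = g'(a); g'(3/8 + (1/88)*sqrt(385)) = (10384/6125)*sqrt(385), so the residue is (10384/6125)*sqrt(385).
List the singular points by increasing real part (a conjugate pair: the negative imaginary part first).

Radius of convergence at 0: 3/8 - (1/88)*sqrt(385).
At 3/8 - (1/88)*sqrt(385): a pole of order 2; residue -(10384/6125)*sqrt(385).
At 3/8 + (1/88)*sqrt(385): a pole of order 2; residue (10384/6125)*sqrt(385).
At 11/6: a logarithmic branch point.


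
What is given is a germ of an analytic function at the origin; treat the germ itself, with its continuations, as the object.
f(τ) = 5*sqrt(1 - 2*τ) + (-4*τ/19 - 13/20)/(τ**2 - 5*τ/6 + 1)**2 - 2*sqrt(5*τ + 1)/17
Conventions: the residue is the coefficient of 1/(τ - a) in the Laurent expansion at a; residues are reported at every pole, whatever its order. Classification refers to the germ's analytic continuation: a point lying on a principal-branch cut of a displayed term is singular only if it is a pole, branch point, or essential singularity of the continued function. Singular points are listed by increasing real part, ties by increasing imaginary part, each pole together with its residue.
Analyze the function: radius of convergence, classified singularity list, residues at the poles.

Radius of convergence at 0: 1/5.
At -1/5: an algebraic (square-root) branch point.
At (5/12) - ((1/12)*sqrt(119))*i: a pole of order 2; residue -((30276/1345295)*sqrt(119))*i.
At (5/12) + ((1/12)*sqrt(119))*i: a pole of order 2; residue ((30276/1345295)*sqrt(119))*i.
At 1/2: an algebraic (square-root) branch point.

Denominator factor (τ**2 - 5*τ/6 + 1)^2: discriminant -119/36, complex-conjugate roots (5/12) + ((1/12)*sqrt(119))*i and (5/12) - ((1/12)*sqrt(119))*i; poles of order 2, moduli 1 and 1.
Branch term (5)*sqrt(1 - τ/(1/2)): its argument vanishes at τ = 1/2, a square-root branch point, modulus 1/2.
Branch term (-2/17)*sqrt(1 - τ/(-1/5)): its argument vanishes at τ = -1/5, a square-root branch point, modulus 1/5.
The radius of convergence is the smallest modulus among the singular points: 1/5.
The branch terms are analytic at (5/12) - ((1/12)*sqrt(119))*i and contribute nothing to the residue; only the rational part matters.
The factor τ**2 - 5*τ/6 + 1 splits as (τ - a)(τ - a') with a = (5/12) - ((1/12)*sqrt(119))*i, a' = (5/12) + ((1/12)*sqrt(119))*i. At the order-2 pole a set g(τ) = (τ - a)^2*(rational part) = [-4*τ/19 - 13/20] / (τ - a')^2.
Order-2 pole: residue = g'(a); g'((5/12) - ((1/12)*sqrt(119))*i) = -((30276/1345295)*sqrt(119))*i, so the residue is -((30276/1345295)*sqrt(119))*i.
The branch terms are analytic at (5/12) + ((1/12)*sqrt(119))*i and contribute nothing to the residue; only the rational part matters.
The factor τ**2 - 5*τ/6 + 1 splits as (τ - a)(τ - a') with a = (5/12) + ((1/12)*sqrt(119))*i, a' = (5/12) - ((1/12)*sqrt(119))*i. At the order-2 pole a set g(τ) = (τ - a)^2*(rational part) = [-4*τ/19 - 13/20] / (τ - a')^2.
Order-2 pole: residue = g'(a); g'((5/12) + ((1/12)*sqrt(119))*i) = ((30276/1345295)*sqrt(119))*i, so the residue is ((30276/1345295)*sqrt(119))*i.
List the singular points by increasing real part (a conjugate pair: the negative imaginary part first).


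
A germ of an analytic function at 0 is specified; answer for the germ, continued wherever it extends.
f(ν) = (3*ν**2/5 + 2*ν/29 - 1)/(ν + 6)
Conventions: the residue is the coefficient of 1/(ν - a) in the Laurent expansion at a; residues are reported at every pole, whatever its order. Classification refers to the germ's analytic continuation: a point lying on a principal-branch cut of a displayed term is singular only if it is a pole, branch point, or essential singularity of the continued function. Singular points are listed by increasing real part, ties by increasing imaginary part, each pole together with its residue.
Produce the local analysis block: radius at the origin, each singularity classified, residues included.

Denominator factor (ν + 6): pole of order 1 at -6, modulus 6.
The radius of convergence is the smallest modulus among the singular points: 6.
At the order-1 pole -6 set g(ν) = (ν - (-6))*f(ν) = 3*ν**2/5 + 2*ν/29 - 1.
Simple pole: residue = g(a) at a = -6, which is 2927/145.

Radius of convergence at 0: 6.
At -6: a pole of order 1; residue 2927/145.


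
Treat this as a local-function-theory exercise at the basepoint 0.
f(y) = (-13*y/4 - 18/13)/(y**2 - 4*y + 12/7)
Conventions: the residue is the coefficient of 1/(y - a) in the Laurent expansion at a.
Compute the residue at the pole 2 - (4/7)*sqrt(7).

The factor y**2 - 4*y + 12/7 splits as (y - a)(y - a') with a = 2 - (4/7)*sqrt(7), a' = 2 + (4/7)*sqrt(7). At the order-1 pole a set g(y) = (y - a)*f(y) = [-13*y/4 - 18/13] / (y - a').
Simple pole: residue = g(a) at a = 2 - (4/7)*sqrt(7), which is -13/8 + (205/208)*sqrt(7).

The residue is -13/8 + (205/208)*sqrt(7).


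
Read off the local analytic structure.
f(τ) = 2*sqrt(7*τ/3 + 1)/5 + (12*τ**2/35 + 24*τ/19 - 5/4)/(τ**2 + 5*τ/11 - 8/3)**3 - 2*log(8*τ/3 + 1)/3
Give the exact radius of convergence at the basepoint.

The radius of convergence is 3/8.

Denominator factor (τ**2 + 5*τ/11 - 8/3)^3: discriminant 3947/363, real irrational roots -5/22 + (1/66)*sqrt(11841) and -5/22 - (1/66)*sqrt(11841); poles of order 3, moduli -5/22 + (1/66)*sqrt(11841) and 5/22 + (1/66)*sqrt(11841).
Branch term (-2/3)*log(1 - τ/(-3/8)): its argument vanishes at τ = -3/8, a logarithmic branch point, modulus 3/8.
Branch term (2/5)*sqrt(1 - τ/(-3/7)): its argument vanishes at τ = -3/7, a square-root branch point, modulus 3/7.
The radius of convergence is the smallest modulus among the singular points: 3/8.


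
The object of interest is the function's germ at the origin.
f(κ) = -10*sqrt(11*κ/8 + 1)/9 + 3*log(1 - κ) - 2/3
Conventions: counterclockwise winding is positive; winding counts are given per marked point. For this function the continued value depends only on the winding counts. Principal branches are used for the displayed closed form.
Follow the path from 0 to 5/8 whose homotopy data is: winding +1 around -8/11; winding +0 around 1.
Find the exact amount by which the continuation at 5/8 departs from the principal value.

The rational part is single-valued and drops out of the difference; each branch term changes only by its own monodromy.
(-10/9)*sqrt(1 - κ/(-8/11)): winding +1 is odd, the square root flips sign, contributing -2*(-10/9)*sqrt(1 - (5/8)/(-8/11)) = -2*(-10/9)*sqrt(119/64) = (5/18)*sqrt(119).
(3)*log(1 - κ/(1)): winding 0 around 1, so this term returns to its principal value, contribution 0.
Summing the contributions at κ = 5/8 gives (5/18)*sqrt(119).

Continued minus principal equals (5/18)*sqrt(119).


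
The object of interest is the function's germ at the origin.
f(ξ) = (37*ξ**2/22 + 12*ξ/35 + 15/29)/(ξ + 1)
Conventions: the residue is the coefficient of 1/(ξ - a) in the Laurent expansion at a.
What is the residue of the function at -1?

At the order-1 pole -1 set g(ξ) = (ξ - (-1))*f(ξ) = 37*ξ**2/22 + 12*ξ/35 + 15/29.
Simple pole: residue = g(a) at a = -1, which is 41449/22330.

The residue is 41449/22330.


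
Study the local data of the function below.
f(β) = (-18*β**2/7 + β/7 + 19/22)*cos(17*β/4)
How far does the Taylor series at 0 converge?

The radius of convergence is infinite.

The factor cos(17*β/4) is entire and contributes no finite singular point.
The polynomial part has no poles.
No finite singular points: the Taylor series at 0 converges everywhere.


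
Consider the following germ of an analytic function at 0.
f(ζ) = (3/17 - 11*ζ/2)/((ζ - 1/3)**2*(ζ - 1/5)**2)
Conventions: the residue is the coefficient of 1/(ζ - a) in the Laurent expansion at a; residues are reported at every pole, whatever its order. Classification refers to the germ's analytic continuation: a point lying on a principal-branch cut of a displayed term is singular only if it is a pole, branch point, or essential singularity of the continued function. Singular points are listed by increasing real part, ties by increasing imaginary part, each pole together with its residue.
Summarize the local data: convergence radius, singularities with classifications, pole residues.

Radius of convergence at 0: 1/5.
At 1/5: a pole of order 2; residue -74025/68.
At 1/3: a pole of order 2; residue 74025/68.

Denominator factor (ζ - 1/5)^2: pole of order 2 at 1/5, modulus 1/5.
Denominator factor (ζ - 1/3)^2: pole of order 2 at 1/3, modulus 1/3.
The radius of convergence is the smallest modulus among the singular points: 1/5.
At the order-2 pole 1/5 set g(ζ) = (ζ - (1/5))^2*f(ζ) = (3/17 - 11*ζ/2)/(ζ - 1/3)**2.
Order-2 pole: residue = g'(a); g'(1/5) = -74025/68, so the residue is -74025/68.
At the order-2 pole 1/3 set g(ζ) = (ζ - (1/3))^2*f(ζ) = (3/17 - 11*ζ/2)/(ζ - 1/5)**2.
Order-2 pole: residue = g'(a); g'(1/3) = 74025/68, so the residue is 74025/68.
List the singular points by increasing real part (a conjugate pair: the negative imaginary part first).


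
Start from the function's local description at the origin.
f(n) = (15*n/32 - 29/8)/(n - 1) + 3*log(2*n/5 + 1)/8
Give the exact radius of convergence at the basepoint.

The radius of convergence is 1.

Denominator factor (n - 1): pole of order 1 at 1, modulus 1.
Branch term (3/8)*log(1 - n/(-5/2)): its argument vanishes at n = -5/2, a logarithmic branch point, modulus 5/2.
The radius of convergence is the smallest modulus among the singular points: 1.


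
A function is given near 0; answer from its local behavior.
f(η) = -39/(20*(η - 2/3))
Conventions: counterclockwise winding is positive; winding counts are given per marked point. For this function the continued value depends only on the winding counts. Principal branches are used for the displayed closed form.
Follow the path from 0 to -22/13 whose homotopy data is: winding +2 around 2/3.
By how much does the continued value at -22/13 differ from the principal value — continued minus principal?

The function is rational, hence single-valued: continuing it around any pole returns the same value, so the difference is 0.

Continued minus principal equals 0.


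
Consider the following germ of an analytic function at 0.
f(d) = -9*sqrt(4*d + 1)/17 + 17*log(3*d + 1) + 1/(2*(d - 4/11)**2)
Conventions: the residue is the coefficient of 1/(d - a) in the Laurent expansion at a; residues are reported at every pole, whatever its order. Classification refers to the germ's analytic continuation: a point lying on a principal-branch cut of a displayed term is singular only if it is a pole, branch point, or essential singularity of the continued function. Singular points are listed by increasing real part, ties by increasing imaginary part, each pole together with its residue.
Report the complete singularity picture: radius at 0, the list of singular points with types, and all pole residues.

Radius of convergence at 0: 1/4.
At -1/3: a logarithmic branch point.
At -1/4: an algebraic (square-root) branch point.
At 4/11: a pole of order 2; residue 0.

Denominator factor (d - 4/11)^2: pole of order 2 at 4/11, modulus 4/11.
Branch term (17)*log(1 - d/(-1/3)): its argument vanishes at d = -1/3, a logarithmic branch point, modulus 1/3.
Branch term (-9/17)*sqrt(1 - d/(-1/4)): its argument vanishes at d = -1/4, a square-root branch point, modulus 1/4.
The radius of convergence is the smallest modulus among the singular points: 1/4.
The branch terms are analytic at 4/11 and contribute nothing to the residue; only the rational part matters.
At the order-2 pole 4/11 set g(d) = (d - (4/11))^2*(rational part) = 1/2.
Order-2 pole: residue = g'(a); g'(4/11) = 0, so the residue is 0.
List the singular points by increasing real part (a conjugate pair: the negative imaginary part first).


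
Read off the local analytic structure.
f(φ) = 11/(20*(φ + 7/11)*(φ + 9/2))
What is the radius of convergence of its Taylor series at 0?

The radius of convergence is 7/11.

Denominator factor (φ + 9/2): pole of order 1 at -9/2, modulus 9/2.
Denominator factor (φ + 7/11): pole of order 1 at -7/11, modulus 7/11.
The radius of convergence is the smallest modulus among the singular points: 7/11.


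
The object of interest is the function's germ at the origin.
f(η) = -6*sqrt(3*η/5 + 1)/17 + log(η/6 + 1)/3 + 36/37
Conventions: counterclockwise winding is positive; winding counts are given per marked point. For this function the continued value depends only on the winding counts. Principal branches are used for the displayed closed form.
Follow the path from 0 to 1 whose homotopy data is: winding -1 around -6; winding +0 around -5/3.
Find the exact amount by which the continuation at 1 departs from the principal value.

Continued minus principal equals -(2/3)*pi*i.

The rational part is single-valued and drops out of the difference; each branch term changes only by its own monodromy.
(-6/17)*sqrt(1 - η/(-5/3)): winding +0 is even, the square root returns to the same sheet, contribution 0.
(1/3)*log(1 - η/(-6)): each positive loop around -6 adds 2*pi*i to the log, so winding -1 contributes (1/3)*(-1)*2*pi*i = -(2/3)*pi*i.
Summing the contributions at η = 1 gives -(2/3)*pi*i.
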